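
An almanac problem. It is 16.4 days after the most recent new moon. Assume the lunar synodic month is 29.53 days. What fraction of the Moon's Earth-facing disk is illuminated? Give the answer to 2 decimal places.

0.97

The Moon has covered 16.4/29.53 of its cycle, so θ ≈ 360° × 16.4/29.53 = 199.9°.
Illuminated fraction = (1 − cos 199.9°)/2 = (1 − (-0.940))/2 ≈ 0.970.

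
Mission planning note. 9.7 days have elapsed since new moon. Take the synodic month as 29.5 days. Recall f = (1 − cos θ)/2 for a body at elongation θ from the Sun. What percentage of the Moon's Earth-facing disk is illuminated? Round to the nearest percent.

The Moon has covered 9.7/29.5 of its cycle, so θ ≈ 360° × 9.7/29.5 = 118.4°.
cos 118.4° = (-0.475), so f = (1 − (-0.475))/2 = 0.738, so 74%.

74%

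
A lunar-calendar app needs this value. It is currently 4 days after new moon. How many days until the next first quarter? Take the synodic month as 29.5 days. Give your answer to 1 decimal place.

First quarter occurs at elongation 90°, i.e. at age 29.5 × 90/360 = 7.375 d.
That is 7.375 − 4 = 3.375 days ahead.

3.4 days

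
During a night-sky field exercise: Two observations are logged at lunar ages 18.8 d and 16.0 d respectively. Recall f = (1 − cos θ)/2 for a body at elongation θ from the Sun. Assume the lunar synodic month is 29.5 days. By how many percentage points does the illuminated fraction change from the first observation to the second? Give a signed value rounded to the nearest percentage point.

+16 pp

θ₁ = 360° × 18.8/29.5 = 229.4°, f₁ = (1 − cos θ₁)/2 = 0.825.
θ₂ = 360° × 16.0/29.5 = 195.3°, f₂ = (1 − cos θ₂)/2 = 0.982.
Change = f₂ − f₁ = +0.157 → +16 percentage points.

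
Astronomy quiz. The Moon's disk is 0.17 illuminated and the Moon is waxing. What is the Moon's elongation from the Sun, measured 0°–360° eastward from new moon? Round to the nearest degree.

49°

From f = (1 − cos θ)/2: cos θ = 1 − 2×0.17 = 0.660; arccos → 48.7°.
The Moon is waxing (0°–180°), so θ = 48.7° directly.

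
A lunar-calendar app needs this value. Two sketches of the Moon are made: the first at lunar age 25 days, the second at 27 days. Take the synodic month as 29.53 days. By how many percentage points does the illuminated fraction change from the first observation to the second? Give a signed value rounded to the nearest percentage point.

-14 pp

θ₁ = 360° × 25/29.53 = 304.8°, f₁ = (1 − cos θ₁)/2 = 0.215.
θ₂ = 360° × 27/29.53 = 329.2°, f₂ = (1 − cos θ₂)/2 = 0.071.
Change = f₂ − f₁ = -0.144 → -14 percentage points.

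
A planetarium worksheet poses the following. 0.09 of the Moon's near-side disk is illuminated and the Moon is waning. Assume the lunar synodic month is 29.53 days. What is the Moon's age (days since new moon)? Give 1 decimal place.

26.7 days

From f = (1 − cos θ)/2: cos θ = 1 − 2×0.09 = 0.820; arccos → 34.9°.
Since the Moon is past full (waning), take the reflex angle: θ = 360° − 34.9° = 325.1°.
At 360°/29.53 d per day, 325.1° corresponds to 26.67 days.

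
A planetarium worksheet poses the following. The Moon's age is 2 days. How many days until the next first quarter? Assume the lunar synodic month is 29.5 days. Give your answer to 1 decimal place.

5.4 days

First quarter occurs at elongation 90°, i.e. at age 29.5 × 90/360 = 7.375 d.
So 5.375 days remain (7.375 − 2).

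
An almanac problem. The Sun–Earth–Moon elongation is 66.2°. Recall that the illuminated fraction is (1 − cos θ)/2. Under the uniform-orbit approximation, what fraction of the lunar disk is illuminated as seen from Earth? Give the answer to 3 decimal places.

0.298

Half-versine of 66.2°: (1 − 0.404)/2 = 0.298.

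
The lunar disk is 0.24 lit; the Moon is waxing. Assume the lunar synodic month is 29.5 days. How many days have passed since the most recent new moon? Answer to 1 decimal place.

Invert f = (1 − cos θ)/2 to get cos θ = 1 − 2(0.24) = 0.520, hence θ₀ = arccos 0.520 = 58.7°.
Waxing ⇒ before full, so θ = 58.7°.
Age = 29.5 × 58.7°/360° ≈ 4.81 days.

4.8 days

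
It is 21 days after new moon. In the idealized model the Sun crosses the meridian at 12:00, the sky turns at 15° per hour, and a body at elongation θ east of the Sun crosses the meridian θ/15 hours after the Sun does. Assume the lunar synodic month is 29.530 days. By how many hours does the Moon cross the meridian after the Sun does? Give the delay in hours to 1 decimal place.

17.1 h

The Moon has covered 21/29.530 of its cycle, so θ ≈ 360° × 21/29.530 = 256.0°.
The Moon trails the Sun by θ/15 = 256.0/15 ≈ 17.07 hours.
So the Moon crosses the meridian 17.07 h after the Sun.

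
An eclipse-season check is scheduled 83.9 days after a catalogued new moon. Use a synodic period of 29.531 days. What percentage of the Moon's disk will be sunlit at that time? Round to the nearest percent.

23%

Reduce mod P: 83.9 − 2×29.531 = 24.84 d into the current lunation.
The Moon has covered 24.84/29.531 of its cycle, so θ ≈ 360° × 24.84/29.531 = 302.8°.
With cos θ = 0.542, the lit fraction is (1 − 0.542)/2 ≈ 0.229, so 23%.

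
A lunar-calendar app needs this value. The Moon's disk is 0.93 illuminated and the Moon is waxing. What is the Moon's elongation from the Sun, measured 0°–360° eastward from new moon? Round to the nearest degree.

cos θ = 1 − 2f = -0.860, giving a principal value of 149.3°.
Before full moon the principal value applies: θ = 149.3°.

149°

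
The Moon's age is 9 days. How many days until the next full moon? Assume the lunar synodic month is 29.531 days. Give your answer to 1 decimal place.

5.8 days

Full moon occurs at elongation 180°, i.e. at age 29.531 × 180/360 = 14.765 d.
That is 14.765 − 9 = 5.765 days ahead.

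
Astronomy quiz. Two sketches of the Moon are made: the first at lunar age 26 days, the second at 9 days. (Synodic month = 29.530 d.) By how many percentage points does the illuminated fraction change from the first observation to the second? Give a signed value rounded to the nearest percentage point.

+53 pp

First observation: θ = 360°·26/29.530 = 317.0°, so f = 0.135.
Second observation: θ = 109.7°, f = 0.669.
Δf = 0.669 − 0.135 = +0.534, i.e. +53 pp.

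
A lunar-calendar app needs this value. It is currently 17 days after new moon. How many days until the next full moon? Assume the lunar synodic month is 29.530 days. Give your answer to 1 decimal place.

Full moon is 0.5 of the way through the cycle: age 0.5 × 29.530 = 14.765 d.
Already past this cycle's full moon; the next is at 14.765 + 29.530 = 44.295 d, so 44.295 − 17 = 27.295 days.

27.3 days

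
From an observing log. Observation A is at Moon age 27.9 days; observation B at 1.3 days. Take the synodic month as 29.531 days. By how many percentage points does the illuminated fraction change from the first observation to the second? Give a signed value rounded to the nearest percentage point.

θ₁ = 360° × 27.9/29.531 = 340.1°, f₁ = (1 − cos θ₁)/2 = 0.030.
θ₂ = 360° × 1.3/29.531 = 15.8°, f₂ = (1 − cos θ₂)/2 = 0.019.
Change = f₂ − f₁ = -0.011 → -1 percentage points.

-1 percentage points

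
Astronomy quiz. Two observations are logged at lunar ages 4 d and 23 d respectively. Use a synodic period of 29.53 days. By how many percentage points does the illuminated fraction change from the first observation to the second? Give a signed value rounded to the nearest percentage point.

θ₁ = 360° × 4/29.53 = 48.8°, f₁ = (1 − cos θ₁)/2 = 0.170.
θ₂ = 360° × 23/29.53 = 280.4°, f₂ = (1 − cos θ₂)/2 = 0.410.
Change = f₂ − f₁ = +0.239 → +24 percentage points.

+24 pp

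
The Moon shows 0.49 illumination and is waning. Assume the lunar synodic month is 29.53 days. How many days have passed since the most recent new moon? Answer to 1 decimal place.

22.2 days

cos θ = 1 − 2f = 0.020, giving a principal value of 88.9°.
Waning ⇒ past full, so θ = 360° − 88.9° = 271.1°.
At 360°/29.53 d per day, 271.1° corresponds to 22.24 days.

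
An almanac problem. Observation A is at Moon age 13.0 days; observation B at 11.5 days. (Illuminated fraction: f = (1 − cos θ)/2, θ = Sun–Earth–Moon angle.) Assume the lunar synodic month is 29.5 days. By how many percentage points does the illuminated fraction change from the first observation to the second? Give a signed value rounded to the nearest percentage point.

-8 pp

θ₁ = 360° × 13.0/29.5 = 158.6°, f₁ = (1 − cos θ₁)/2 = 0.966.
θ₂ = 360° × 11.5/29.5 = 140.3°, f₂ = (1 − cos θ₂)/2 = 0.885.
Change = f₂ − f₁ = -0.081 → -8 percentage points.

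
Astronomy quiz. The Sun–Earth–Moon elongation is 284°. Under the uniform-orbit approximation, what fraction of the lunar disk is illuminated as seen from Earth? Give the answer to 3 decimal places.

0.379

Half-versine of 284°: (1 − 0.242)/2 = 0.379.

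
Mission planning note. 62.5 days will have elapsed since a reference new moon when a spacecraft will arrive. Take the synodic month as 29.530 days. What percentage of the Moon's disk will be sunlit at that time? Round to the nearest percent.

62.5 d spans 2 complete synodic months (2 × 29.530 = 59.06 d) plus 3.44 d.
The Moon has covered 3.44/29.530 of its cycle, so θ ≈ 360° × 3.44/29.530 = 41.9°.
Illuminated fraction = (1 − cos 41.9°)/2 = (1 − 0.744)/2 ≈ 0.128, so 13%.

13%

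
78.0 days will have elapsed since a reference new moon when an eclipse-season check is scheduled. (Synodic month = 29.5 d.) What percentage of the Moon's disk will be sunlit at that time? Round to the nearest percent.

81%

78.0 d spans 2 complete synodic months (2 × 29.5 = 59.00 d) plus 19.00 d.
The Moon has covered 19.00/29.5 of its cycle, so θ ≈ 360° × 19.00/29.5 = 231.9°.
Illuminated fraction = (1 − cos 231.9°)/2 = (1 − (-0.618))/2 ≈ 0.809, so 81%.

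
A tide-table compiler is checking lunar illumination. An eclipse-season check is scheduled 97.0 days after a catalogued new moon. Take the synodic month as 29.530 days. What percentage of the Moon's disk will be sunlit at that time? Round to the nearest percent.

97.0 d spans 3 complete synodic months (3 × 29.530 = 88.59 d) plus 8.41 d.
Phase angle: θ = 360°·(8.41 d)/(29.530 d) = 102.5°.
With cos θ = (-0.217), the lit fraction is (1 − (-0.217))/2 ≈ 0.608, so 61%.

61%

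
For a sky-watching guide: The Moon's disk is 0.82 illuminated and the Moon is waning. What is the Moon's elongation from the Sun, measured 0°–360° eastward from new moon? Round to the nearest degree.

cos θ = 1 − 2f = -0.640, giving a principal value of 129.8°.
Waning ⇒ past full, so θ = 360° − 129.8° = 230.2°.

230°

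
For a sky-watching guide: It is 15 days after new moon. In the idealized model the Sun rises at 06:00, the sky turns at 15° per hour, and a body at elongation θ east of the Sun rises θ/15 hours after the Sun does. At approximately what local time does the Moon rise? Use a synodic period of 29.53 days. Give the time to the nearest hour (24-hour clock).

The Moon has covered 15/29.53 of its cycle, so θ ≈ 360° × 15/29.53 = 182.9°.
Delay after the Sun = 182.9° / (15°/h) ≈ 12.19 h.
06:00 + 12.19 h ≈ 18:11 → 18:00 to the nearest hour.

18:00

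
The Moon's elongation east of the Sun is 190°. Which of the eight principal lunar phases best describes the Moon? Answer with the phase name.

full moon

190° lies in the full moon sector of the 8-phase cycle.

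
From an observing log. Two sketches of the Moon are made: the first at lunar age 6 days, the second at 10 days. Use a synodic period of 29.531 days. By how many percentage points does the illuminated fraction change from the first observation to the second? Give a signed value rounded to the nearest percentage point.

+41 percentage points

θ₁ = 360° × 6/29.531 = 73.1°, f₁ = (1 − cos θ₁)/2 = 0.355.
θ₂ = 360° × 10/29.531 = 121.9°, f₂ = (1 − cos θ₂)/2 = 0.764.
Change = f₂ − f₁ = +0.409 → +41 percentage points.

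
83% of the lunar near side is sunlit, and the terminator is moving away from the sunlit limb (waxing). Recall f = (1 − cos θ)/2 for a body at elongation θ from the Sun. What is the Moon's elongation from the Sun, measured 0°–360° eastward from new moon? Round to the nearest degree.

131°

From f = (1 − cos θ)/2: cos θ = 1 − 2×0.83 = -0.660; arccos → 131.3°.
The Moon is waxing (0°–180°), so θ = 131.3° directly.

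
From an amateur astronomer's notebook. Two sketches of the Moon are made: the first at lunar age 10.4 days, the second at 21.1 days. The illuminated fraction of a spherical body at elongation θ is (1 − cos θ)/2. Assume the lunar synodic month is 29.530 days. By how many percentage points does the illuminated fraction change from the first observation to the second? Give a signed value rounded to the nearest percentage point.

First observation: θ = 360°·10.4/29.530 = 126.8°, so f = 0.799.
Second observation: θ = 257.2°, f = 0.611.
Δf = 0.611 − 0.799 = -0.189, i.e. -19 pp.

-19 pp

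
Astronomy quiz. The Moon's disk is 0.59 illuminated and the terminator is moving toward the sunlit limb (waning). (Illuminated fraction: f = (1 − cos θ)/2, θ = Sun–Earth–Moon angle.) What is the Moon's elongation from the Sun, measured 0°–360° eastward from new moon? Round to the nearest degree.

260°

From f = (1 − cos θ)/2: cos θ = 1 − 2×0.59 = -0.180; arccos → 100.4°.
Since the Moon is past full (waning), take the reflex angle: θ = 360° − 100.4° = 259.6°.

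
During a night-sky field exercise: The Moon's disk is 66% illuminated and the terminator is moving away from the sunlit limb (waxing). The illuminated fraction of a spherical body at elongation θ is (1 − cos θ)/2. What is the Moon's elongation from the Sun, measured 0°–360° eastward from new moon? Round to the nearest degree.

109°

cos θ = 1 − 2f = -0.320, giving a principal value of 108.7°.
Waxing ⇒ before full, so θ = 108.7°.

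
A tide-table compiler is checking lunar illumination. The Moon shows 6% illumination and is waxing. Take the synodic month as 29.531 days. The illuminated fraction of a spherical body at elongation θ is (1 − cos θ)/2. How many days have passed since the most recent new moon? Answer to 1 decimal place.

Invert f = (1 − cos θ)/2 to get cos θ = 1 − 2(0.06) = 0.880, hence θ₀ = arccos 0.880 = 28.4°.
Before full moon the principal value applies: θ = 28.4°.
That fraction of the synodic month is 28.4/360 × 29.531 d ≈ 2.33 d.

2.3 days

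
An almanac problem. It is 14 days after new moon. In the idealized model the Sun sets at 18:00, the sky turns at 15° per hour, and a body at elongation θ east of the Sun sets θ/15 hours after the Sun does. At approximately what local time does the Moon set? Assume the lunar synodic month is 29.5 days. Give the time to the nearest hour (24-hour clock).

The Moon has covered 14/29.5 of its cycle, so θ ≈ 360° × 14/29.5 = 170.8°.
Delay after the Sun = 170.8° / (15°/h) ≈ 11.39 h.
18:00 + 11.39 h ≈ 05:23 → 05:00 to the nearest hour.

05:00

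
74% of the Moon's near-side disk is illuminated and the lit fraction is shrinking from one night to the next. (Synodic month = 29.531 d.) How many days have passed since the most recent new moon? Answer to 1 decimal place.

cos θ = 1 − 2f = -0.480, giving a principal value of 118.7°.
Since the Moon is past full (waning), take the reflex angle: θ = 360° − 118.7° = 241.3°.
That fraction of the synodic month is 241.3/360 × 29.531 d ≈ 19.80 d.

19.8 days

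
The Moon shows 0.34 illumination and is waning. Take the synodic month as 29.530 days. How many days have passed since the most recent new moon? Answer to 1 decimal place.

Invert f = (1 − cos θ)/2 to get cos θ = 1 − 2(0.34) = 0.320, hence θ₀ = arccos 0.320 = 71.3°.
A waning Moon lies in 180°–360°, so θ = 360° − 71.3° = 288.7°.
That fraction of the synodic month is 288.7/360 × 29.530 d ≈ 23.68 d.

23.7 days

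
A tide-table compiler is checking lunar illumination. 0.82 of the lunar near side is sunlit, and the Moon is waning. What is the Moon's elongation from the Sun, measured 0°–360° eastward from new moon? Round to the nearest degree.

From f = (1 − cos θ)/2: cos θ = 1 − 2×0.82 = -0.640; arccos → 129.8°.
Waning ⇒ past full, so θ = 360° − 129.8° = 230.2°.

230°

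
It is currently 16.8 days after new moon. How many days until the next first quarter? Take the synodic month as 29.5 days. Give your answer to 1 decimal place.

First quarter is 0.25 of the way through the cycle: age 0.25 × 29.5 = 7.375 d.
This lunation's first quarter (7.375 d) has passed, so add one period: 36.875 − 16.8 = 20.075 days.

20.1 days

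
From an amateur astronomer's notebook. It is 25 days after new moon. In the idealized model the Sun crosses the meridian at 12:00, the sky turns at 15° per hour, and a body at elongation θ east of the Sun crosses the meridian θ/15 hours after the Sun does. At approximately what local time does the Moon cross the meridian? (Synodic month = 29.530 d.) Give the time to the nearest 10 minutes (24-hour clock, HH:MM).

Phase angle: θ = 360°·(25 d)/(29.530 d) = 304.8°.
At 15° of sky rotation per hour, 304.8° corresponds to a 20.32 h lag.
12:00 + 20.318 h ≈ 08:19 → 08:20 to the nearest ten minutes.

08:20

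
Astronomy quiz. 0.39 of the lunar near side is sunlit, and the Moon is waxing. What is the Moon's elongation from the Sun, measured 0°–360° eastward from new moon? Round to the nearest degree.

cos θ = 1 − 2f = 0.220, giving a principal value of 77.3°.
Waxing ⇒ before full, so θ = 77.3°.

77°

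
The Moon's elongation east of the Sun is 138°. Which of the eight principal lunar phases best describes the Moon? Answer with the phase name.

waxing gibbous

The waxing gibbous sector spans roughly 112°–158°; 138° falls inside it.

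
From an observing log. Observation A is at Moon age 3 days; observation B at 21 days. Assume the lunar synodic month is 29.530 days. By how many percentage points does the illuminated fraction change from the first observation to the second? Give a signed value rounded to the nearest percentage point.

+52 pp

θ₁ = 360° × 3/29.530 = 36.6°, f₁ = (1 − cos θ₁)/2 = 0.098.
θ₂ = 360° × 21/29.530 = 256.0°, f₂ = (1 − cos θ₂)/2 = 0.621.
Change = f₂ − f₁ = +0.522 → +52 percentage points.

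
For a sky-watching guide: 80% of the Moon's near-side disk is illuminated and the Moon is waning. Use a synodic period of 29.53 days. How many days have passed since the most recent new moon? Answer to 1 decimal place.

19.1 days

From f = (1 − cos θ)/2: cos θ = 1 − 2×0.80 = -0.600; arccos → 126.9°.
A waning Moon lies in 180°–360°, so θ = 360° − 126.9° = 233.1°.
Age = 29.53 × 233.1°/360° ≈ 19.12 days.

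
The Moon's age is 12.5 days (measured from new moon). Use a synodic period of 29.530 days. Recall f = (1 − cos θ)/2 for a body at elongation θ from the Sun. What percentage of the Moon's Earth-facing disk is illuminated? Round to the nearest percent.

94%

Phase angle: θ = 360°·(12.5 d)/(29.530 d) = 152.4°.
cos 152.4° = (-0.886), so f = (1 − (-0.886))/2 = 0.943, so 94%.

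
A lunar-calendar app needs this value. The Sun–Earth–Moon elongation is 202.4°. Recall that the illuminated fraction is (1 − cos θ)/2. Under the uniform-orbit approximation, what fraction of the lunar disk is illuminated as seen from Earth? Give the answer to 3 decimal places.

0.962

Half-versine of 202.4°: (1 − (-0.925))/2 = 0.962.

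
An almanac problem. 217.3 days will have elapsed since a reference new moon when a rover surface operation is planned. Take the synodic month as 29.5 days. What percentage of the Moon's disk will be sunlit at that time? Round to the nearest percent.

Reduce mod P: 217.3 − 7×29.5 = 10.80 d into the current lunation.
The Moon has covered 10.80/29.5 of its cycle, so θ ≈ 360° × 10.80/29.5 = 131.8°.
cos 131.8° = (-0.666), so f = (1 − (-0.666))/2 = 0.833, so 83%.

83%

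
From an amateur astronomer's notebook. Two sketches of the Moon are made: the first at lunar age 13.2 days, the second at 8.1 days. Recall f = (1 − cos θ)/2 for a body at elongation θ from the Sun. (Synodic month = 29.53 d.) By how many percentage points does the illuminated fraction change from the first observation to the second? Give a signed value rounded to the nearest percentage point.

First observation: θ = 360°·13.2/29.53 = 160.9°, so f = 0.973.
Second observation: θ = 98.7°, f = 0.576.
Δf = 0.576 − 0.973 = -0.396, i.e. -40 pp.

-40 percentage points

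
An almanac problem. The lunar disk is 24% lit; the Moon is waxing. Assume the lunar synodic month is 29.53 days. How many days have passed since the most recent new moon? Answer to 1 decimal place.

4.8 days

Invert f = (1 − cos θ)/2 to get cos θ = 1 − 2(0.24) = 0.520, hence θ₀ = arccos 0.520 = 58.7°.
Before full moon the principal value applies: θ = 58.7°.
That fraction of the synodic month is 58.7/360 × 29.53 d ≈ 4.81 d.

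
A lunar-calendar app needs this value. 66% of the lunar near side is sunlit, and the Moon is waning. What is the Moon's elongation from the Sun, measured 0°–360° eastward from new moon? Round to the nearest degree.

From f = (1 − cos θ)/2: cos θ = 1 − 2×0.66 = -0.320; arccos → 108.7°.
Waning ⇒ past full, so θ = 360° − 108.7° = 251.3°.

251°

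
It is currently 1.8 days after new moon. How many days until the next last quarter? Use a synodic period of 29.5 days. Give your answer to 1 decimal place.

20.3 days

Last quarter occurs at elongation 270°, i.e. at age 29.5 × 270/360 = 22.125 d.
So 20.325 days remain (22.125 − 1.8).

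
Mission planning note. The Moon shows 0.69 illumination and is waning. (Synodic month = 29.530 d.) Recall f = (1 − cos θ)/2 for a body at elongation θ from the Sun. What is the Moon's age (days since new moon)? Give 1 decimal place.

20.3 days

Invert f = (1 − cos θ)/2 to get cos θ = 1 − 2(0.69) = -0.380, hence θ₀ = arccos -0.380 = 112.3°.
Waning ⇒ past full, so θ = 360° − 112.3° = 247.7°.
That fraction of the synodic month is 247.7/360 × 29.530 d ≈ 20.32 d.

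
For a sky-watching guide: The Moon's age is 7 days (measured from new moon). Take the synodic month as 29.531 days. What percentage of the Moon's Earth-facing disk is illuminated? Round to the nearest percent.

Phase angle: θ = 360°·(7 d)/(29.531 d) = 85.3°.
Illuminated fraction = (1 − cos 85.3°)/2 = (1 − 0.081)/2 ≈ 0.459, so 46%.

46%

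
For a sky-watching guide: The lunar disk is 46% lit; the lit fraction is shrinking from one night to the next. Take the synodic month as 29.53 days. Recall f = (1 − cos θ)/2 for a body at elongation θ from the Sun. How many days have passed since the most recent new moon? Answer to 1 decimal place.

cos θ = 1 − 2f = 0.080, giving a principal value of 85.4°.
Since the Moon is past full (waning), take the reflex angle: θ = 360° − 85.4° = 274.6°.
Age = 29.53 × 274.6°/360° ≈ 22.52 days.

22.5 days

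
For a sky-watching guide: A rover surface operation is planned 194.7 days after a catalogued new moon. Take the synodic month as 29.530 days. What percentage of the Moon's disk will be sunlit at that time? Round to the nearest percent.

92%

194.7/29.530 = 6.593 lunations, so 6 complete cycles and 17.52 d into the next.
Phase angle: θ = 360°·(17.52 d)/(29.530 d) = 213.6°.
Illuminated fraction = (1 − cos 213.6°)/2 = (1 − (-0.833))/2 ≈ 0.917, so 92%.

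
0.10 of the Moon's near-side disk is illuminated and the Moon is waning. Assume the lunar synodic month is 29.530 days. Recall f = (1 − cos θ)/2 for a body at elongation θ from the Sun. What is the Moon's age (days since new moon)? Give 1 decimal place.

Invert f = (1 − cos θ)/2 to get cos θ = 1 − 2(0.10) = 0.800, hence θ₀ = arccos 0.800 = 36.9°.
Since the Moon is past full (waning), take the reflex angle: θ = 360° − 36.9° = 323.1°.
That fraction of the synodic month is 323.1/360 × 29.530 d ≈ 26.51 d.

26.5 days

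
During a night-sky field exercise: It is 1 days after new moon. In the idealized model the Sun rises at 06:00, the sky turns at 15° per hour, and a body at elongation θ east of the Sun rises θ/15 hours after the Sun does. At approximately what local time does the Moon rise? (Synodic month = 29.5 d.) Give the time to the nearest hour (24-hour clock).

Phase angle: θ = 360°·(1 d)/(29.5 d) = 12.2°.
Delay after the Sun = 12.2° / (15°/h) ≈ 0.81 h.
06:00 + 0.81 h ≈ 06:49 → 07:00 to the nearest hour.

07:00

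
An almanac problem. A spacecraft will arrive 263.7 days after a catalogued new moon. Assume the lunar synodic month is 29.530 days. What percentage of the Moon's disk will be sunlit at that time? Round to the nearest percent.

5%

263.7 d spans 8 complete synodic months (8 × 29.530 = 236.24 d) plus 27.46 d.
Elongation θ = 360° × 27.46/29.530 ≈ 334.8°.
Illuminated fraction = (1 − cos 334.8°)/2 = (1 − 0.905)/2 ≈ 0.048, so 5%.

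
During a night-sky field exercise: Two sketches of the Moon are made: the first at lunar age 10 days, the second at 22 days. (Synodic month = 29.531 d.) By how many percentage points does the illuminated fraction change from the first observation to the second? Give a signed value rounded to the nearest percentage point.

θ₁ = 360° × 10/29.531 = 121.9°, f₁ = (1 − cos θ₁)/2 = 0.764.
θ₂ = 360° × 22/29.531 = 268.2°, f₂ = (1 − cos θ₂)/2 = 0.516.
Change = f₂ − f₁ = -0.248 → -25 percentage points.

-25 percentage points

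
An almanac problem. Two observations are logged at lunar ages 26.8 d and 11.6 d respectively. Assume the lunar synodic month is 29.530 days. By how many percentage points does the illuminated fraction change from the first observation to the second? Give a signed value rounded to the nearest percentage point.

+81 pp

θ₁ = 360° × 26.8/29.530 = 326.7°, f₁ = (1 − cos θ₁)/2 = 0.082.
θ₂ = 360° × 11.6/29.530 = 141.4°, f₂ = (1 − cos θ₂)/2 = 0.891.
Change = f₂ − f₁ = +0.809 → +81 percentage points.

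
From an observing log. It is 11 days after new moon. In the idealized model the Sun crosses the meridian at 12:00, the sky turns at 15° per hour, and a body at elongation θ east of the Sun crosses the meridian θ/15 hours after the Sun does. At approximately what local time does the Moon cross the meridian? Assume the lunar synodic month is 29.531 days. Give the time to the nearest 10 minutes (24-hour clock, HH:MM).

21:00

Elongation θ = 360° × 11/29.531 ≈ 134.1°.
Delay after the Sun = 134.1° / (15°/h) ≈ 8.94 h.
12:00 + 8.940 h ≈ 20:56 → 21:00 to the nearest ten minutes.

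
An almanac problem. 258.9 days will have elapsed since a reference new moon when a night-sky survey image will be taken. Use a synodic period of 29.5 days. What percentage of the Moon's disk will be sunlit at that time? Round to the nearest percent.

42%

258.9/29.5 = 8.776 lunations, so 8 complete cycles and 22.90 d into the next.
The Moon has covered 22.90/29.5 of its cycle, so θ ≈ 360° × 22.90/29.5 = 279.5°.
cos 279.5° = 0.164, so f = (1 − 0.164)/2 = 0.418, so 42%.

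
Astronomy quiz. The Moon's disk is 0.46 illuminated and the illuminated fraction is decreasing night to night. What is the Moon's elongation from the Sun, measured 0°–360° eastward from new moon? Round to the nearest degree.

Invert f = (1 − cos θ)/2 to get cos θ = 1 − 2(0.46) = 0.080, hence θ₀ = arccos 0.080 = 85.4°.
Waning ⇒ past full, so θ = 360° − 85.4° = 274.6°.

275°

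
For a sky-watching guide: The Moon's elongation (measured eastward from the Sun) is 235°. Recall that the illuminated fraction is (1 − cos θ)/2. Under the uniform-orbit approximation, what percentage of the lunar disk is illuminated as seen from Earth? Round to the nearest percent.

79%

cos 235° = (-0.574), so f = (1 − (-0.574))/2 = 0.787, i.e. 79%.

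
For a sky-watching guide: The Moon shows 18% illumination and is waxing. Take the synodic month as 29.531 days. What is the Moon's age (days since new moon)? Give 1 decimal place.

From f = (1 − cos θ)/2: cos θ = 1 − 2×0.18 = 0.640; arccos → 50.2°.
Waxing ⇒ before full, so θ = 50.2°.
At 360°/29.531 d per day, 50.2° corresponds to 4.12 days.

4.1 days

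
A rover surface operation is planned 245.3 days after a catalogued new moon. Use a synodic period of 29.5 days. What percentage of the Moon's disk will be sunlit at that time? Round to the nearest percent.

245.3 d spans 8 complete synodic months (8 × 29.5 = 236.00 d) plus 9.30 d.
Phase angle: θ = 360°·(9.30 d)/(29.5 d) = 113.5°.
cos 113.5° = (-0.399), so f = (1 − (-0.399))/2 = 0.699, so 70%.

70%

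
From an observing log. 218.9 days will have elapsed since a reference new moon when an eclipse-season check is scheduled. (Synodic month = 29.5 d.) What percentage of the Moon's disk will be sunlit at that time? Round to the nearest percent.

94%

218.9 d spans 7 complete synodic months (7 × 29.5 = 206.50 d) plus 12.40 d.
Phase angle: θ = 360°·(12.40 d)/(29.5 d) = 151.3°.
cos 151.3° = (-0.877), so f = (1 − (-0.877))/2 = 0.939, so 94%.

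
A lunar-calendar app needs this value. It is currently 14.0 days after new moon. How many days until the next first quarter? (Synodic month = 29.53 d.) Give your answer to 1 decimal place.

First quarter occurs at elongation 90°, i.e. at age 29.53 × 90/360 = 7.383 d.
Already past this cycle's first quarter; the next is at 7.383 + 29.53 = 36.913 d, so 36.913 − 14.0 = 22.913 days.

22.9 days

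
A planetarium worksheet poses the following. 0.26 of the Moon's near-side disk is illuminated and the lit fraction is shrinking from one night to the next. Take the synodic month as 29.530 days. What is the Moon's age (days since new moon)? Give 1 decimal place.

cos θ = 1 − 2f = 0.480, giving a principal value of 61.3°.
Since the Moon is past full (waning), take the reflex angle: θ = 360° − 61.3° = 298.7°.
At 360°/29.530 d per day, 298.7° corresponds to 24.50 days.

24.5 days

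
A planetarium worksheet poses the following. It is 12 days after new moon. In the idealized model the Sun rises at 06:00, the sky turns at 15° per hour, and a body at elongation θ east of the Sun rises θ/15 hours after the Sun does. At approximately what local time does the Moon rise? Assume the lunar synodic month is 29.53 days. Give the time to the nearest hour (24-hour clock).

16:00

Phase angle: θ = 360°·(12 d)/(29.53 d) = 146.3°.
At 15° of sky rotation per hour, 146.3° corresponds to a 9.75 h lag.
06:00 + 9.75 h ≈ 15:45 → 16:00 to the nearest hour.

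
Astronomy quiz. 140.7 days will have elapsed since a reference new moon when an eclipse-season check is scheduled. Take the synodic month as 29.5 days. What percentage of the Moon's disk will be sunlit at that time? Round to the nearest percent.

44%

140.7/29.5 = 4.769 lunations, so 4 complete cycles and 22.70 d into the next.
Phase angle: θ = 360°·(22.70 d)/(29.5 d) = 277.0°.
Illuminated fraction = (1 − cos 277.0°)/2 = (1 − 0.122)/2 ≈ 0.439, so 44%.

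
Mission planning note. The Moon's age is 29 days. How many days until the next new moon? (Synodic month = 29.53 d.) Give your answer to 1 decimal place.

The next new moon completes the synodic month: 29.53 − 29 = 0.530 days.

0.5 days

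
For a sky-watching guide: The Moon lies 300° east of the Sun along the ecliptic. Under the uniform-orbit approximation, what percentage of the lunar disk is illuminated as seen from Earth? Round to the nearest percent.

f = (1 − cos 300°)/2 = (1 − 0.500)/2 ≈ 0.250, i.e. 25%.

25%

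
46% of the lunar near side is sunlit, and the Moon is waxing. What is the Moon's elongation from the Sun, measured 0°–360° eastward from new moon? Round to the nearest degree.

85°

From f = (1 − cos θ)/2: cos θ = 1 − 2×0.46 = 0.080; arccos → 85.4°.
Waxing ⇒ before full, so θ = 85.4°.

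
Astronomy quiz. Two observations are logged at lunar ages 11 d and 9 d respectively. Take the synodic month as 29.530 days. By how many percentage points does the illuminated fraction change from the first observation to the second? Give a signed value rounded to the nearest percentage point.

θ₁ = 360° × 11/29.530 = 134.1°, f₁ = (1 − cos θ₁)/2 = 0.848.
θ₂ = 360° × 9/29.530 = 109.7°, f₂ = (1 − cos θ₂)/2 = 0.669.
Change = f₂ − f₁ = -0.179 → -18 percentage points.

-18 pp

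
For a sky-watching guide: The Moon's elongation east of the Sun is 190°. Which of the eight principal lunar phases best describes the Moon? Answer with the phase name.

full moon

190° lies in the full moon sector of the 8-phase cycle.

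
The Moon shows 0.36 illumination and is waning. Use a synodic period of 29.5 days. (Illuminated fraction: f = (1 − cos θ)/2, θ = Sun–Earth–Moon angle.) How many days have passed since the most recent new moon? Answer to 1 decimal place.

From f = (1 − cos θ)/2: cos θ = 1 − 2×0.36 = 0.280; arccos → 73.7°.
Waning ⇒ past full, so θ = 360° − 73.7° = 286.3°.
At 360°/29.5 d per day, 286.3° corresponds to 23.46 days.

23.5 days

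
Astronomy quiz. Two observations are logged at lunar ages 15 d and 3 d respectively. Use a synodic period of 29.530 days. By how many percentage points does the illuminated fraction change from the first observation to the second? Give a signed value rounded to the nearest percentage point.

-90 percentage points

θ₁ = 360° × 15/29.530 = 182.9°, f₁ = (1 − cos θ₁)/2 = 0.999.
θ₂ = 360° × 3/29.530 = 36.6°, f₂ = (1 − cos θ₂)/2 = 0.098.
Change = f₂ − f₁ = -0.901 → -90 percentage points.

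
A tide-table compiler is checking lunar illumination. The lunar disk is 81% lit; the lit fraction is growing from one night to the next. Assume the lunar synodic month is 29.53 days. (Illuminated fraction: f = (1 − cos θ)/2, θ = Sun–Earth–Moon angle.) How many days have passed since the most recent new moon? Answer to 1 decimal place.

Invert f = (1 − cos θ)/2 to get cos θ = 1 − 2(0.81) = -0.620, hence θ₀ = arccos -0.620 = 128.3°.
Waxing ⇒ before full, so θ = 128.3°.
Age = 29.53 × 128.3°/360° ≈ 10.53 days.

10.5 days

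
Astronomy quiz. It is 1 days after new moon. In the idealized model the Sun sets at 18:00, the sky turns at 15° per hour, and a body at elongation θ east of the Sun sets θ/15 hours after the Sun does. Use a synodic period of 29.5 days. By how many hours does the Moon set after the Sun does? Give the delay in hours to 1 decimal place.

Elongation θ = 360° × 1/29.5 ≈ 12.2°.
The Moon trails the Sun by θ/15 = 12.2/15 ≈ 0.81 hours.
So the Moon sets 0.81 h after the Sun.

0.8 h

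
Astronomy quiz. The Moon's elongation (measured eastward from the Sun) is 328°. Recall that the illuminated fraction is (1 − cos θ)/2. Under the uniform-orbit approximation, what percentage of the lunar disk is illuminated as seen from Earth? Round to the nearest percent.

8%

cos 328° = 0.848, so f = (1 − 0.848)/2 = 0.076, i.e. 8%.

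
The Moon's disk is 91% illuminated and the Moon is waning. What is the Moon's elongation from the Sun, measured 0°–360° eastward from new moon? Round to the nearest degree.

cos θ = 1 − 2f = -0.820, giving a principal value of 145.1°.
Since the Moon is past full (waning), take the reflex angle: θ = 360° − 145.1° = 214.9°.

215°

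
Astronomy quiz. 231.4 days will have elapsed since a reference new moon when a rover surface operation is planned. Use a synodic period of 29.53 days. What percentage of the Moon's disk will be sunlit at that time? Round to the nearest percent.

Reduce mod P: 231.4 − 7×29.53 = 24.69 d into the current lunation.
Elongation θ = 360° × 24.69/29.53 ≈ 301.0°.
With cos θ = 0.515, the lit fraction is (1 − 0.515)/2 ≈ 0.243, so 24%.

24%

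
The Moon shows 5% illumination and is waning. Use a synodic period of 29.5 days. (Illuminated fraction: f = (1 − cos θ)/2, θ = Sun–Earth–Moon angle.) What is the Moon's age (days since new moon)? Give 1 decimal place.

27.4 days

Invert f = (1 − cos θ)/2 to get cos θ = 1 − 2(0.05) = 0.900, hence θ₀ = arccos 0.900 = 25.8°.
Since the Moon is past full (waning), take the reflex angle: θ = 360° − 25.8° = 334.2°.
That fraction of the synodic month is 334.2/360 × 29.5 d ≈ 27.38 d.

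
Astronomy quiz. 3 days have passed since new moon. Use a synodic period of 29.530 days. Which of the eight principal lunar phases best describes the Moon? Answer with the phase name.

At 3/29.530 of the cycle, θ ≈ 37° — the waxing crescent range.

waxing crescent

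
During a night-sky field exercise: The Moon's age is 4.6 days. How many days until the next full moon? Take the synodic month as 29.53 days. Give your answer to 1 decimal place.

10.2 days

Full moon occurs at elongation 180°, i.e. at age 29.53 × 180/360 = 14.765 d.
So 10.165 days remain (14.765 − 4.6).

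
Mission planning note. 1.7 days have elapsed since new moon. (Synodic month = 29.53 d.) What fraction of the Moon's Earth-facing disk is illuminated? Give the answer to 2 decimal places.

0.03

Phase angle: θ = 360°·(1.7 d)/(29.53 d) = 20.7°.
With cos θ = 0.935, the lit fraction is (1 − 0.935)/2 ≈ 0.032.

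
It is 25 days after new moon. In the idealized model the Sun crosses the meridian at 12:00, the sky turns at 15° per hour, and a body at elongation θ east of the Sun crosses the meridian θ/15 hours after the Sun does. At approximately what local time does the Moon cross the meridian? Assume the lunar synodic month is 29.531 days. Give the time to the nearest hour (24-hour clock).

08:00

The Moon has covered 25/29.531 of its cycle, so θ ≈ 360° × 25/29.531 = 304.8°.
Delay after the Sun = 304.8° / (15°/h) ≈ 20.32 h.
12:00 + 20.32 h ≈ 08:19 → 08:00 to the nearest hour.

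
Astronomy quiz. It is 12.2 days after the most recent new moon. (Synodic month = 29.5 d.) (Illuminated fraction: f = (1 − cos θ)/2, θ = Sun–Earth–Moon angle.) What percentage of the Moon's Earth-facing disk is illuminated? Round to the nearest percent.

Phase angle: θ = 360°·(12.2 d)/(29.5 d) = 148.9°.
With cos θ = (-0.856), the lit fraction is (1 − (-0.856))/2 ≈ 0.928, so 93%.

93%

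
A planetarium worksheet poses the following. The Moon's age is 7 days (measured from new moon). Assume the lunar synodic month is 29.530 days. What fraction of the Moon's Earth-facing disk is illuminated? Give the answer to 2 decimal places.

0.46

The Moon has covered 7/29.530 of its cycle, so θ ≈ 360° × 7/29.530 = 85.3°.
With cos θ = 0.081, the lit fraction is (1 − 0.081)/2 ≈ 0.459.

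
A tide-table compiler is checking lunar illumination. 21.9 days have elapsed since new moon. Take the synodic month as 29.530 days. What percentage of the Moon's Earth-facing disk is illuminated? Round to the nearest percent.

53%

The Moon has covered 21.9/29.530 of its cycle, so θ ≈ 360° × 21.9/29.530 = 267.0°.
With cos θ = (-0.053), the lit fraction is (1 − (-0.053))/2 ≈ 0.526, so 53%.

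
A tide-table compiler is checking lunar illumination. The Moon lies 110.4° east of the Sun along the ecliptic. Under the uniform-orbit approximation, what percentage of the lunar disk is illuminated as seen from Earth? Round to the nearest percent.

Half-versine of 110.4°: (1 − (-0.349))/2 = 0.674, i.e. 67%.

67%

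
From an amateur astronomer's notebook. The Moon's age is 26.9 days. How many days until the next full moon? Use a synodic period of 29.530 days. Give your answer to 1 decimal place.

17.4 days

Full moon is 0.5 of the way through the cycle: age 0.5 × 29.530 = 14.765 d.
This lunation's full moon (14.765 d) has passed, so add one period: 44.295 − 26.9 = 17.395 days.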